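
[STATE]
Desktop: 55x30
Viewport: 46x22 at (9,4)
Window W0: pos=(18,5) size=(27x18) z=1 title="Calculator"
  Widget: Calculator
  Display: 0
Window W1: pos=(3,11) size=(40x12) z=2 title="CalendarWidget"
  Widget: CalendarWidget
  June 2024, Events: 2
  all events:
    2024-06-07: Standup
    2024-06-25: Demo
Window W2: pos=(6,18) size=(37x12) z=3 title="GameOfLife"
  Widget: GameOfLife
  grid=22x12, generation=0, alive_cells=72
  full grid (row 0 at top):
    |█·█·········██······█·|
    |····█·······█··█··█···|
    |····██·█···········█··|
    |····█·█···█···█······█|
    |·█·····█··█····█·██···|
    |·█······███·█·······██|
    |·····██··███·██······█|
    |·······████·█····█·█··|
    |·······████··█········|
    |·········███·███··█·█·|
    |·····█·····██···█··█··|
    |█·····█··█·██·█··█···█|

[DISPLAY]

                                              
         ┏━━━━━━━━━━━━━━━━━━━━━━━━━┓          
         ┃ Calculator              ┃          
         ┠─────────────────────────┨          
         ┃                        0┃          
         ┃┌───┬───┬───┬───┐        ┃          
         ┃│ 7 │ 8 │ 9 │ ÷ │        ┃          
━━━━━━━━━━━━━━━━━━━━━━━━━━━━━━━━━┓ ┃          
ndarWidget                       ┃ ┃          
─────────────────────────────────┨ ┃          
         June 2024               ┃ ┃          
 We Th Fr Sa Su                  ┃ ┃          
           1  2                  ┃ ┃          
  5  6  7*  8  9                 ┃ ┃          
━━━━━━━━━━━━━━━━━━━━━━━━━━━━━━━━━┓ ┃          
ameOfLife                        ┃ ┃          
─────────────────────────────────┨ ┃          
n: 0                             ┃ ┃          
··██·█···········█··             ┃━┛          
··█·█···█···█······█             ┃            
·····█··█····█·██···             ┃            
······███·█·······██             ┃            


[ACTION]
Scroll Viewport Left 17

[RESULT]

                                              
                  ┏━━━━━━━━━━━━━━━━━━━━━━━━━┓ 
                  ┃ Calculator              ┃ 
                  ┠─────────────────────────┨ 
                  ┃                        0┃ 
                  ┃┌───┬───┬───┬───┐        ┃ 
                  ┃│ 7 │ 8 │ 9 │ ÷ │        ┃ 
   ┏━━━━━━━━━━━━━━━━━━━━━━━━━━━━━━━━━━━━━━┓ ┃ 
   ┃ CalendarWidget                       ┃ ┃ 
   ┠──────────────────────────────────────┨ ┃ 
   ┃              June 2024               ┃ ┃ 
   ┃Mo Tu We Th Fr Sa Su                  ┃ ┃ 
   ┃                1  2                  ┃ ┃ 
   ┃ 3  4  5  6  7*  8  9                 ┃ ┃ 
   ┃10┏━━━━━━━━━━━━━━━━━━━━━━━━━━━━━━━━━━━┓ ┃ 
   ┃17┃ GameOfLife                        ┃ ┃ 
   ┃24┠───────────────────────────────────┨ ┃ 
   ┃  ┃Gen: 0                             ┃ ┃ 
   ┗━━┃····██·█···········█··             ┃━┛ 
      ┃····█·█···█···█······█             ┃   
      ┃·█·····█··█····█·██···             ┃   
      ┃·█······███·█·······██             ┃   


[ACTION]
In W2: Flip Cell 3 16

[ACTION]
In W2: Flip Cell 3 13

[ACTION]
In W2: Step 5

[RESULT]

                                              
                  ┏━━━━━━━━━━━━━━━━━━━━━━━━━┓ 
                  ┃ Calculator              ┃ 
                  ┠─────────────────────────┨ 
                  ┃                        0┃ 
                  ┃┌───┬───┬───┬───┐        ┃ 
                  ┃│ 7 │ 8 │ 9 │ ÷ │        ┃ 
   ┏━━━━━━━━━━━━━━━━━━━━━━━━━━━━━━━━━━━━━━┓ ┃ 
   ┃ CalendarWidget                       ┃ ┃ 
   ┠──────────────────────────────────────┨ ┃ 
   ┃              June 2024               ┃ ┃ 
   ┃Mo Tu We Th Fr Sa Su                  ┃ ┃ 
   ┃                1  2                  ┃ ┃ 
   ┃ 3  4  5  6  7*  8  9                 ┃ ┃ 
   ┃10┏━━━━━━━━━━━━━━━━━━━━━━━━━━━━━━━━━━━┓ ┃ 
   ┃17┃ GameOfLife                        ┃ ┃ 
   ┃24┠───────────────────────────────────┨ ┃ 
   ┃  ┃Gen: 5                             ┃ ┃ 
   ┗━━┃··█··█·█··············             ┃━┛ 
      ┃···██···············█·             ┃   
      ┃····██··██········█·█·             ┃   
      ┃········█·········█·█·             ┃   


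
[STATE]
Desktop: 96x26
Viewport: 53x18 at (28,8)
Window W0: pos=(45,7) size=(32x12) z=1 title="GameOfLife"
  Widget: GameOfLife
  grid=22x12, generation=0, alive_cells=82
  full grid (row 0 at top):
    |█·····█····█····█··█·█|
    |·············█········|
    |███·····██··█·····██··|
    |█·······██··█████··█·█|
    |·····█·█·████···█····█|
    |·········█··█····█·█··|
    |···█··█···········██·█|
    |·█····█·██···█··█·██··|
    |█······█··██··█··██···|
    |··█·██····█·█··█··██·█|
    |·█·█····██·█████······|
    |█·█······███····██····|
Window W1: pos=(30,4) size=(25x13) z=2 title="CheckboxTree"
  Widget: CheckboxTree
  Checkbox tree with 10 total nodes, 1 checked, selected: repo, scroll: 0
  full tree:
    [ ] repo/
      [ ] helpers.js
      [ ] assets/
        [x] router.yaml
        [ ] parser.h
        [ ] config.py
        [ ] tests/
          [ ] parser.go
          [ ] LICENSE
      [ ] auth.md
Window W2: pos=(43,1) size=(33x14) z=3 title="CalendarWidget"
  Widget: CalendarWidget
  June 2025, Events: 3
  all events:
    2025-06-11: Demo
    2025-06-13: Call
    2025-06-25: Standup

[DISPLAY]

  ┃   [ ] helpe┃ 9 10 11* 12 13* 14 15         ┃┃    
  ┃   [-] asset┃16 17 18 19 20 21 22           ┃┨    
  ┃     [x] rou┃23 24 25* 26 27 28 29          ┃┃    
  ┃     [ ] par┃30                             ┃┃    
  ┃     [ ] con┃                               ┃┃    
  ┃     [ ] tes┃                               ┃┃    
  ┃       [ ] p┗━━━━━━━━━━━━━━━━━━━━━━━━━━━━━━━┛┃    
  ┃       [ ] LICENSE     ┃·········██·█        ┃    
  ┗━━━━━━━━━━━━━━━━━━━━━━━┛█···█··█·██··        ┃    
                 ┃█······█··██··█··██···        ┃    
                 ┗━━━━━━━━━━━━━━━━━━━━━━━━━━━━━━┛    
                                                     
                                                     
                                                     
                                                     
                                                     
                                                     
                                                     


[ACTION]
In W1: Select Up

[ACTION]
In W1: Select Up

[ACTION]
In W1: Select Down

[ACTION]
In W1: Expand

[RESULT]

  ┃>  [ ] helpe┃ 9 10 11* 12 13* 14 15         ┃┃    
  ┃   [-] asset┃16 17 18 19 20 21 22           ┃┨    
  ┃     [x] rou┃23 24 25* 26 27 28 29          ┃┃    
  ┃     [ ] par┃30                             ┃┃    
  ┃     [ ] con┃                               ┃┃    
  ┃     [ ] tes┃                               ┃┃    
  ┃       [ ] p┗━━━━━━━━━━━━━━━━━━━━━━━━━━━━━━━┛┃    
  ┃       [ ] LICENSE     ┃·········██·█        ┃    
  ┗━━━━━━━━━━━━━━━━━━━━━━━┛█···█··█·██··        ┃    
                 ┃█······█··██··█··██···        ┃    
                 ┗━━━━━━━━━━━━━━━━━━━━━━━━━━━━━━┛    
                                                     
                                                     
                                                     
                                                     
                                                     
                                                     
                                                     


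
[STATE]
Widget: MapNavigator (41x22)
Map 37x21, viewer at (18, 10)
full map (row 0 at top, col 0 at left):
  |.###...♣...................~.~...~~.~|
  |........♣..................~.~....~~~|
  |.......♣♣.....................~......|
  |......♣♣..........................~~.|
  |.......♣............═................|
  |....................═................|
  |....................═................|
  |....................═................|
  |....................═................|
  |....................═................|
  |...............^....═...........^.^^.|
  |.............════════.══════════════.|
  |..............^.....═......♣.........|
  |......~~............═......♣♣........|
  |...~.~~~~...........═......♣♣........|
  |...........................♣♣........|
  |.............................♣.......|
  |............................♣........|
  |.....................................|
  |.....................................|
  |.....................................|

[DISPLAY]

                                         
  .###...♣...................~.~...~~.~  
  ........♣..................~.~....~~~  
  .......♣♣.....................~......  
  ......♣♣..........................~~.  
  .......♣............═................  
  ....................═................  
  ....................═................  
  ....................═................  
  ....................═................  
  ....................═................  
  ...............^..@.═...........^.^^.  
  .............════════.══════════════.  
  ..............^.....═......♣.........  
  ......~~............═......♣♣........  
  ...~.~~~~...........═......♣♣........  
  ...........................♣♣........  
  .............................♣.......  
  ............................♣........  
  .....................................  
  .....................................  
  .....................................  


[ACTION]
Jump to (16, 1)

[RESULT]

                                         
                                         
                                         
                                         
                                         
                                         
                                         
                                         
                                         
                                         
    .###...♣...................~.~...~~.~
    ........♣.......@..........~.~....~~~
    .......♣♣.....................~......
    ......♣♣..........................~~.
    .......♣............═................
    ....................═................
    ....................═................
    ....................═................
    ....................═................
    ....................═................
    ...............^....═...........^.^^.
    .............════════.══════════════.


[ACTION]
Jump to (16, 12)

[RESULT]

    ........♣..................~.~....~~~
    .......♣♣.....................~......
    ......♣♣..........................~~.
    .......♣............═................
    ....................═................
    ....................═................
    ....................═................
    ....................═................
    ....................═................
    ...............^....═...........^.^^.
    .............════════.══════════════.
    ..............^.@...═......♣.........
    ......~~............═......♣♣........
    ...~.~~~~...........═......♣♣........
    ...........................♣♣........
    .............................♣.......
    ............................♣........
    .....................................
    .....................................
    .....................................
                                         
                                         


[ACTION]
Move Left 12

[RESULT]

                ........♣................
                .......♣♣................
                ......♣♣.................
                .......♣............═....
                ....................═....
                ....................═....
                ....................═....
                ....................═....
                ....................═....
                ...............^....═....
                .............════════.═══
                ....@.........^.....═....
                ......~~............═....
                ...~.~~~~...........═....
                .........................
                .........................
                .........................
                .........................
                .........................
                .........................
                                         
                                         


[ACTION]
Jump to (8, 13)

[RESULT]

            .......♣♣....................
            ......♣♣.....................
            .......♣............═........
            ....................═........
            ....................═........
            ....................═........
            ....................═........
            ....................═........
            ...............^....═........
            .............════════.═══════
            ..............^.....═......♣.
            ......~~@...........═......♣♣
            ...~.~~~~...........═......♣♣
            ...........................♣♣
            .............................
            ............................♣
            .............................
            .............................
            .............................
                                         
                                         
                                         


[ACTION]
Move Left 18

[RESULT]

                    .......♣♣............
                    ......♣♣.............
                    .......♣............═
                    ....................═
                    ....................═
                    ....................═
                    ....................═
                    ....................═
                    ...............^....═
                    .............════════
                    ..............^.....═
                    @.....~~............═
                    ...~.~~~~...........═
                    .....................
                    .....................
                    .....................
                    .....................
                    .....................
                    .....................
                                         
                                         
                                         


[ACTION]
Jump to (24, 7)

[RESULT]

                                         
                                         
                                         
                                         
...♣...................~.~...~~.~        
....♣..................~.~....~~~        
...♣♣.....................~......        
..♣♣..........................~~.        
...♣............═................        
................═................        
................═................        
................═...@............        
................═................        
................═................        
...........^....═...........^.^^.        
.........════════.══════════════.        
..........^.....═......♣.........        
..~~............═......♣♣........        
.~~~~...........═......♣♣........        
.......................♣♣........        
.........................♣.......        
........................♣........        


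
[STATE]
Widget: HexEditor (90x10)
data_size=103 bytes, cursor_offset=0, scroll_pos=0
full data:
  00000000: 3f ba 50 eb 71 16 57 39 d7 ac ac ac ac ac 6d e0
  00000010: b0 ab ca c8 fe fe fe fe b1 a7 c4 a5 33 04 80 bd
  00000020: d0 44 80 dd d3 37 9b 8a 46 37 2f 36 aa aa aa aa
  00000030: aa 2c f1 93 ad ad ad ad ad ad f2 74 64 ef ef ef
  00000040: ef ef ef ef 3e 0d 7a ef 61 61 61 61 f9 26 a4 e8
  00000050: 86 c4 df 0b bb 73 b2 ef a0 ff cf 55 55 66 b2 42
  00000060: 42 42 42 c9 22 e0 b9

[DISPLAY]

00000000  3F ba 50 eb 71 16 57 39  d7 ac ac ac ac ac 6d e0  |?.P.q.W9......m.|            
00000010  b0 ab ca c8 fe fe fe fe  b1 a7 c4 a5 33 04 80 bd  |............3...|            
00000020  d0 44 80 dd d3 37 9b 8a  46 37 2f 36 aa aa aa aa  |.D...7..F7/6....|            
00000030  aa 2c f1 93 ad ad ad ad  ad ad f2 74 64 ef ef ef  |.,.........td...|            
00000040  ef ef ef ef 3e 0d 7a ef  61 61 61 61 f9 26 a4 e8  |....>.z.aaaa.&..|            
00000050  86 c4 df 0b bb 73 b2 ef  a0 ff cf 55 55 66 b2 42  |.....s.....UUf.B|            
00000060  42 42 42 c9 22 e0 b9                              |BBB."..         |            
                                                                                          
                                                                                          
                                                                                          


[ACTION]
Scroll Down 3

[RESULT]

00000030  aa 2c f1 93 ad ad ad ad  ad ad f2 74 64 ef ef ef  |.,.........td...|            
00000040  ef ef ef ef 3e 0d 7a ef  61 61 61 61 f9 26 a4 e8  |....>.z.aaaa.&..|            
00000050  86 c4 df 0b bb 73 b2 ef  a0 ff cf 55 55 66 b2 42  |.....s.....UUf.B|            
00000060  42 42 42 c9 22 e0 b9                              |BBB."..         |            
                                                                                          
                                                                                          
                                                                                          
                                                                                          
                                                                                          
                                                                                          


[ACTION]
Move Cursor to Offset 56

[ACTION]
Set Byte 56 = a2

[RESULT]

00000030  aa 2c f1 93 ad ad ad ad  A2 ad f2 74 64 ef ef ef  |.,.........td...|            
00000040  ef ef ef ef 3e 0d 7a ef  61 61 61 61 f9 26 a4 e8  |....>.z.aaaa.&..|            
00000050  86 c4 df 0b bb 73 b2 ef  a0 ff cf 55 55 66 b2 42  |.....s.....UUf.B|            
00000060  42 42 42 c9 22 e0 b9                              |BBB."..         |            
                                                                                          
                                                                                          
                                                                                          
                                                                                          
                                                                                          
                                                                                          


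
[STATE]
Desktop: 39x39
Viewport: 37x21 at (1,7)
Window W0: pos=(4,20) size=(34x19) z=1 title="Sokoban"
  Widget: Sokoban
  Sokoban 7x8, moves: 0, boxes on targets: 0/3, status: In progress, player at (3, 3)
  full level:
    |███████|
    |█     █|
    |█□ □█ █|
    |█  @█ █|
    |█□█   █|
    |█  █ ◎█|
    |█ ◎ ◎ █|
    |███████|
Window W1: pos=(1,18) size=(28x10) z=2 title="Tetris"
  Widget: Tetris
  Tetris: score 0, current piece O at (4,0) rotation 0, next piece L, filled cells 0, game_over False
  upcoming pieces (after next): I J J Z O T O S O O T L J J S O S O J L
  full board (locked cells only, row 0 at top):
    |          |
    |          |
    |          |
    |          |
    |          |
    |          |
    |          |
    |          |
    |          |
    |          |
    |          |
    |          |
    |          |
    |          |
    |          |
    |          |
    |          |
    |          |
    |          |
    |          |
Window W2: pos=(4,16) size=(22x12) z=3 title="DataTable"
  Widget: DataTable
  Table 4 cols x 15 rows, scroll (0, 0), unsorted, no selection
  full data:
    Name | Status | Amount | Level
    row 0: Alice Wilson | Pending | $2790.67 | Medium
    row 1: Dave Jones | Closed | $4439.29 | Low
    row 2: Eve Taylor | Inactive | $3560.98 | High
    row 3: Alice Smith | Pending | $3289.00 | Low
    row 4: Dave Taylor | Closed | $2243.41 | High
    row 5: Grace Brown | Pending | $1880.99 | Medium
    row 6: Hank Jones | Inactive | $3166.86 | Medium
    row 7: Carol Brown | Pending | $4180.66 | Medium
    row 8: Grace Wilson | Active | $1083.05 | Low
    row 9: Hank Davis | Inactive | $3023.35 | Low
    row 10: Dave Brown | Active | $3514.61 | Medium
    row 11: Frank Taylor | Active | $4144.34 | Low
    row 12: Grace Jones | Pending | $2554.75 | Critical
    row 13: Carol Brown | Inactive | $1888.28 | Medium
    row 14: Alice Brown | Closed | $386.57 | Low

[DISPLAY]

                                     
                                     
                                     
                                     
                                     
                                     
                                     
                                     
                                     
   ┏━━━━━━━━━━━━━━━━━━━━┓            
   ┃ DataTable          ┃            
┏━━┠────────────────────┨━━┓         
┃ T┃Name        │Status ┃  ┃         
┠──┃────────────┼───────┃──┨━━━━━━━━┓
┃  ┃Alice Wilson│Pending┃  ┃        ┃
┃  ┃Dave Jones  │Closed ┃  ┃────────┨
┃  ┃Eve Taylor  │Inactiv┃  ┃        ┃
┃  ┃Alice Smith │Pending┃  ┃        ┃
┃  ┃Dave Taylor │Closed ┃  ┃        ┃
┃  ┃Grace Brown │Pending┃  ┃        ┃
┗━━┗━━━━━━━━━━━━━━━━━━━━┛━━┛        ┃


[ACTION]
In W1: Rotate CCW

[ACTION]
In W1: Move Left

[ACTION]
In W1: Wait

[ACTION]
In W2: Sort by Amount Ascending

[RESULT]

                                     
                                     
                                     
                                     
                                     
                                     
                                     
                                     
                                     
   ┏━━━━━━━━━━━━━━━━━━━━┓            
   ┃ DataTable          ┃            
┏━━┠────────────────────┨━━┓         
┃ T┃Name        │Status ┃  ┃         
┠──┃────────────┼───────┃──┨━━━━━━━━┓
┃  ┃Alice Brown │Closed ┃  ┃        ┃
┃  ┃Grace Wilson│Active ┃  ┃────────┨
┃  ┃Grace Brown │Pending┃  ┃        ┃
┃  ┃Carol Brown │Inactiv┃  ┃        ┃
┃  ┃Dave Taylor │Closed ┃  ┃        ┃
┃  ┃Grace Jones │Pending┃  ┃        ┃
┗━━┗━━━━━━━━━━━━━━━━━━━━┛━━┛        ┃


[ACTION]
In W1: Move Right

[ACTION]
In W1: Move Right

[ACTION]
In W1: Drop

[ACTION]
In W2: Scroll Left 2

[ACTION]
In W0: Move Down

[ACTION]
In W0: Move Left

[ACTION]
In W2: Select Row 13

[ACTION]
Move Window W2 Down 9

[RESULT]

                                     
                                     
                                     
                                     
                                     
                                     
                                     
                                     
                                     
                                     
                                     
┏━━━━━━━━━━━━━━━━━━━━━━━━━━┓         
┃ Tetris                   ┃         
┠──────────────────────────┨━━━━━━━━┓
┃          │Next:          ┃        ┃
┃          │  ▒            ┃────────┨
┃          │▒▒▒            ┃        ┃
┃          │               ┃        ┃
┃  ┏━━━━━━━━━━━━━━━━━━━━┓  ┃        ┃
┃  ┃ DataTable          ┃  ┃        ┃
┗━━┠────────────────────┨━━┛        ┃


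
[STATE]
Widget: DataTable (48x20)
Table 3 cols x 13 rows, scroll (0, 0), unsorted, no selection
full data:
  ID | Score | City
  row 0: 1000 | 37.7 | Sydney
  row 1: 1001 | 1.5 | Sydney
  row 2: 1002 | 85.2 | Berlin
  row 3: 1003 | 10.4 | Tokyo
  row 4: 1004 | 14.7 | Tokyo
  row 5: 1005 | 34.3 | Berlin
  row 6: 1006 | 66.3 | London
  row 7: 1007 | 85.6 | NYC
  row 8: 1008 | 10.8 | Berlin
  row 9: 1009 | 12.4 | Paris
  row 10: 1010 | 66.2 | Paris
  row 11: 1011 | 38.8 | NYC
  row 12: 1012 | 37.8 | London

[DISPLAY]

ID  │Score│City                                 
────┼─────┼──────                               
1000│37.7 │Sydney                               
1001│1.5  │Sydney                               
1002│85.2 │Berlin                               
1003│10.4 │Tokyo                                
1004│14.7 │Tokyo                                
1005│34.3 │Berlin                               
1006│66.3 │London                               
1007│85.6 │NYC                                  
1008│10.8 │Berlin                               
1009│12.4 │Paris                                
1010│66.2 │Paris                                
1011│38.8 │NYC                                  
1012│37.8 │London                               
                                                
                                                
                                                
                                                
                                                


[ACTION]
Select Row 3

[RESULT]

ID  │Score│City                                 
────┼─────┼──────                               
1000│37.7 │Sydney                               
1001│1.5  │Sydney                               
1002│85.2 │Berlin                               
>003│10.4 │Tokyo                                
1004│14.7 │Tokyo                                
1005│34.3 │Berlin                               
1006│66.3 │London                               
1007│85.6 │NYC                                  
1008│10.8 │Berlin                               
1009│12.4 │Paris                                
1010│66.2 │Paris                                
1011│38.8 │NYC                                  
1012│37.8 │London                               
                                                
                                                
                                                
                                                
                                                


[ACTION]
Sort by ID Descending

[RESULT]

ID ▼│Score│City                                 
────┼─────┼──────                               
1012│37.8 │London                               
1011│38.8 │NYC                                  
1010│66.2 │Paris                                
>009│12.4 │Paris                                
1008│10.8 │Berlin                               
1007│85.6 │NYC                                  
1006│66.3 │London                               
1005│34.3 │Berlin                               
1004│14.7 │Tokyo                                
1003│10.4 │Tokyo                                
1002│85.2 │Berlin                               
1001│1.5  │Sydney                               
1000│37.7 │Sydney                               
                                                
                                                
                                                
                                                
                                                


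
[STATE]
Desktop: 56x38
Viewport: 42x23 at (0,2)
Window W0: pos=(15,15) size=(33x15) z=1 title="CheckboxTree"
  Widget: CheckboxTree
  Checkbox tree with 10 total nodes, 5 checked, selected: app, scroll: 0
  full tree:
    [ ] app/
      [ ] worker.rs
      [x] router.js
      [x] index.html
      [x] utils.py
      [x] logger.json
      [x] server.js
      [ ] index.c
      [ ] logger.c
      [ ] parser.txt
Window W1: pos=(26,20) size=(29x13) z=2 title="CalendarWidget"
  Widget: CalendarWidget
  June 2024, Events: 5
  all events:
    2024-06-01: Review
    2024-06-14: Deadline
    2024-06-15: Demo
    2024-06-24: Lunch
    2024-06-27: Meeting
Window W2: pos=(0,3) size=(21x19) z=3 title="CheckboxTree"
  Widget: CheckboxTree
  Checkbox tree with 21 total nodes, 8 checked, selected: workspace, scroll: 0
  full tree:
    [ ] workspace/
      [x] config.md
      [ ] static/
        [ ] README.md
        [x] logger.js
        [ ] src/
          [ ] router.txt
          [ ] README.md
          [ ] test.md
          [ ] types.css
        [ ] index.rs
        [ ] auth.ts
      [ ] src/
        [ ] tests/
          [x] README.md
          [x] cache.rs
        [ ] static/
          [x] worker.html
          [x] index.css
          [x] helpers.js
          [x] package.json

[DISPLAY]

                                          
┏━━━━━━━━━━━━━━━━━━━┓                     
┃ CheckboxTree      ┃                     
┠───────────────────┨                     
┃>[-] workspace/    ┃                     
┃   [x] config.md   ┃                     
┃   [-] static/     ┃                     
┃     [ ] README.md ┃                     
┃     [x] logger.js ┃                     
┃     [ ] src/      ┃                     
┃       [ ] router.t┃                     
┃       [ ] README.m┃                     
┃       [ ] test.md ┃                     
┃       [ ] types.cs┃━━━━━━━━━━━━━━━━━━━━━
┃     [ ] index.rs  ┃kboxTree             
┃     [ ] auth.ts   ┃─────────────────────
┃   [x] src/        ┃app/                 
┃     [x] tests/    ┃] worker.rs          
┃       [x] README.m┃] rou┏━━━━━━━━━━━━━━━
┗━━━━━━━━━━━━━━━━━━━┛] ind┃ CalendarWidget
               ┃   [x] uti┠───────────────
               ┃   [x] log┃         June 2
               ┃   [x] ser┃Mo Tu We Th Fr 


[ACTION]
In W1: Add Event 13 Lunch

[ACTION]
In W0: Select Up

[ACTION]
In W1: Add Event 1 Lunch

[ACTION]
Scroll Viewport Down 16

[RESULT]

┃       [ ] types.cs┃━━━━━━━━━━━━━━━━━━━━━
┃     [ ] index.rs  ┃kboxTree             
┃     [ ] auth.ts   ┃─────────────────────
┃   [x] src/        ┃app/                 
┃     [x] tests/    ┃] worker.rs          
┃       [x] README.m┃] rou┏━━━━━━━━━━━━━━━
┗━━━━━━━━━━━━━━━━━━━┛] ind┃ CalendarWidget
               ┃   [x] uti┠───────────────
               ┃   [x] log┃         June 2
               ┃   [x] ser┃Mo Tu We Th Fr 
               ┃   [ ] ind┃               
               ┃   [ ] log┃ 3  4  5  6  7 
               ┃   [ ] par┃10 11 12 13* 14
               ┃          ┃17 18 19 20 21 
               ┗━━━━━━━━━━┃24* 25 26 27* 2
                          ┃               
                          ┃               
                          ┗━━━━━━━━━━━━━━━
                                          
                                          
                                          
                                          
                                          


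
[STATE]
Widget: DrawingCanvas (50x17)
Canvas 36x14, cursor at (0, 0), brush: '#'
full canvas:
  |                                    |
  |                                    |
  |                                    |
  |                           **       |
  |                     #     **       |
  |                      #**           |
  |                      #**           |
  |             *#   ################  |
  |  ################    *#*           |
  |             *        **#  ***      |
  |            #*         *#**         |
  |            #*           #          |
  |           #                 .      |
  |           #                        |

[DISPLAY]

+                                                 
                                                  
                                                  
                           **                     
                     #     **                     
                      #**                         
                      #**                         
             *#   ################                
  ################    *#*                         
             *        **#  ***                    
            #*         *#**                       
            #*           #                        
           #                 .                    
           #                                      
                                                  
                                                  
                                                  


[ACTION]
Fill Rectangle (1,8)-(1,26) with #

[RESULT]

+                                                 
        ###################                       
                                                  
                           **                     
                     #     **                     
                      #**                         
                      #**                         
             *#   ################                
  ################    *#*                         
             *        **#  ***                    
            #*         *#**                       
            #*           #                        
           #                 .                    
           #                                      
                                                  
                                                  
                                                  


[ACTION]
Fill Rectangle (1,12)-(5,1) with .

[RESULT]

+                                                 
 ............##############                       
 ............                                     
 ............              **                     
 ............        #     **                     
 ............         #**                         
                      #**                         
             *#   ################                
  ################    *#*                         
             *        **#  ***                    
            #*         *#**                       
            #*           #                        
           #                 .                    
           #                                      
                                                  
                                                  
                                                  


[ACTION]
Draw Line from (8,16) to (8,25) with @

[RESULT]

+                                                 
 ............##############                       
 ............                                     
 ............              **                     
 ............        #     **                     
 ............         #**                         
                      #**                         
             *#   ################                
  ##############@@@@@@@@@@                        
             *        **#  ***                    
            #*         *#**                       
            #*           #                        
           #                 .                    
           #                                      
                                                  
                                                  
                                                  


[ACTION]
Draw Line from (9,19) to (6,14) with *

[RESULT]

+                                                 
 ............##############                       
 ............                                     
 ............              **                     
 ............        #     **                     
 ............         #**                         
              *       #**                         
             *#** ################                
  ##############@**@@@@@@@                        
             *     *  **#  ***                    
            #*         *#**                       
            #*           #                        
           #                 .                    
           #                                      
                                                  
                                                  
                                                  


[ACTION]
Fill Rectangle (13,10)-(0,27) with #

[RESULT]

+         ##################                      
 .........##################                      
 .........##################                      
 .........##################*                     
 .........##################*                     
 .........##################                      
          ##################                      
          ########################                
  ##########################                      
          ##################**                    
          ##################                      
          ##################                      
          ################## .                    
          ##################                      
                                                  
                                                  
                                                  


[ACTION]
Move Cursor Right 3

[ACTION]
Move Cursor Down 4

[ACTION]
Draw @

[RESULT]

          ##################                      
 .........##################                      
 .........##################                      
 .........##################*                     
 ..@......##################*                     
 .........##################                      
          ##################                      
          ########################                
  ##########################                      
          ##################**                    
          ##################                      
          ##################                      
          ################## .                    
          ##################                      
                                                  
                                                  
                                                  
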